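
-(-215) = 215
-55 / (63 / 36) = -220 / 7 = -31.43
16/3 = 5.33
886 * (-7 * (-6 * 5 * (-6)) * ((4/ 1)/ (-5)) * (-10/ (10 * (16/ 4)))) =-223272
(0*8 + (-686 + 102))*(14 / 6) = -4088 / 3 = -1362.67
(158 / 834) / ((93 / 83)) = 0.17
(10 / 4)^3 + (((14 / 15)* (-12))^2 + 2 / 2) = 28413 / 200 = 142.06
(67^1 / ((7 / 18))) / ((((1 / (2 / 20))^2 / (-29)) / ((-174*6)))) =9128214 / 175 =52161.22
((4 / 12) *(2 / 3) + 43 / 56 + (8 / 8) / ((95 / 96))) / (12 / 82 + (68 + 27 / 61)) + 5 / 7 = 6106270489 / 8213383080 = 0.74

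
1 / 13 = 0.08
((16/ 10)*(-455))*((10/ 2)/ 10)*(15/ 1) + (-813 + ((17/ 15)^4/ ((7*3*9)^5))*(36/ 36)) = -76585992455703814604/ 12208830297418125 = -6273.00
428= 428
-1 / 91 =-0.01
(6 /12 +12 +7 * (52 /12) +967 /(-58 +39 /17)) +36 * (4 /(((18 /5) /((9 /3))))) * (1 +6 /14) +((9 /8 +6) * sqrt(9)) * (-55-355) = -681475555 /79548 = -8566.85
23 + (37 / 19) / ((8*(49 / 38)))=4545 / 196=23.19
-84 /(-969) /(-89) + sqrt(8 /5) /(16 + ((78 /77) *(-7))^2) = -28 /28747 + 121 *sqrt(10) /20050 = 0.02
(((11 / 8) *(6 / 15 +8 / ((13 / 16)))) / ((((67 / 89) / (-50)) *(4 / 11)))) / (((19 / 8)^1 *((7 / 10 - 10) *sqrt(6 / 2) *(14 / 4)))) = 19.22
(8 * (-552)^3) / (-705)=448524288 / 235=1908613.99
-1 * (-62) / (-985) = -62 / 985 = -0.06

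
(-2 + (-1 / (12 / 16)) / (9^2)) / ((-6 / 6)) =490 / 243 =2.02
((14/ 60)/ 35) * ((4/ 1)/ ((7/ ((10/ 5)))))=4/ 525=0.01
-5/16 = -0.31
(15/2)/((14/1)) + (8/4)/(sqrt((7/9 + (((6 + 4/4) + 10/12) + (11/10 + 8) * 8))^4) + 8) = 806699535/1504992412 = 0.54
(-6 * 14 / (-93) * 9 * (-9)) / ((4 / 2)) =-1134 / 31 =-36.58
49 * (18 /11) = 882 /11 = 80.18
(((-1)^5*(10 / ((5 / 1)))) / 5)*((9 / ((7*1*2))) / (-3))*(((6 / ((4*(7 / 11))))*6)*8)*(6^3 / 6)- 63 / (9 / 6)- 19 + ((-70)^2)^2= 5882520591 / 245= 24010288.13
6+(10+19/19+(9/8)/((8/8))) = 145/8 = 18.12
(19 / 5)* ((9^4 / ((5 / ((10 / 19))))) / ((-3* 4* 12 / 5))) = -729 / 8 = -91.12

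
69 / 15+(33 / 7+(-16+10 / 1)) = 116 / 35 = 3.31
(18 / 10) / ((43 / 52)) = 468 / 215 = 2.18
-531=-531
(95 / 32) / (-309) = -95 / 9888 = -0.01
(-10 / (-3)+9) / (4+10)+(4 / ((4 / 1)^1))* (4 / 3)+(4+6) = 171 / 14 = 12.21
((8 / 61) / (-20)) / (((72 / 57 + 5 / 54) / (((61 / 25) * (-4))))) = 8208 / 173875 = 0.05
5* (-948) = -4740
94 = 94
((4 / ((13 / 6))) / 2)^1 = 0.92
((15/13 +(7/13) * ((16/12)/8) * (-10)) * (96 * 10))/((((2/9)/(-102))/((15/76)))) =-5508000/247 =-22299.60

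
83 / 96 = 0.86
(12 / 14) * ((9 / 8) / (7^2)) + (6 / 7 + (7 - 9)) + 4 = 3947 / 1372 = 2.88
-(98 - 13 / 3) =-281 / 3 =-93.67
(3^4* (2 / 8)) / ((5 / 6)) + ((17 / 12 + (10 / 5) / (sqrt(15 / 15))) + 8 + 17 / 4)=1199 / 30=39.97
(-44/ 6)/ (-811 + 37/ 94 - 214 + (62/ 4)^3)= -8272/ 3044775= -0.00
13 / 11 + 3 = 46 / 11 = 4.18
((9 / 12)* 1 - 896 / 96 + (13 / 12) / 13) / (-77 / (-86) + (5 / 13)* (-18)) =9503 / 6739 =1.41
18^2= 324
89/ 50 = 1.78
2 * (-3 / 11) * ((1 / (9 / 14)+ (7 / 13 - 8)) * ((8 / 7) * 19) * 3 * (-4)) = -840256 / 1001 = -839.42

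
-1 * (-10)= 10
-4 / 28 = -1 / 7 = -0.14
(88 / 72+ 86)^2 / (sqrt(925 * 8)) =123245 * sqrt(74) / 11988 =88.44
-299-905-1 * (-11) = -1193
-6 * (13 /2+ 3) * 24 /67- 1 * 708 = -48804 /67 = -728.42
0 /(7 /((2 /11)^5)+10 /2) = 0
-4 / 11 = -0.36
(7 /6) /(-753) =-7 /4518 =-0.00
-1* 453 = -453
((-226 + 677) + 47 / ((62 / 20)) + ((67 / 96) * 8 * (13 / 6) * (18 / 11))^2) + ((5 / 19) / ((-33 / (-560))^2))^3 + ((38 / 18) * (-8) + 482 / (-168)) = 13410766374254389592975 / 30755596791416112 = 436043.12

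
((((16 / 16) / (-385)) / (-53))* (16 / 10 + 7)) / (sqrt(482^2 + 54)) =43* sqrt(232378) / 23708365450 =0.00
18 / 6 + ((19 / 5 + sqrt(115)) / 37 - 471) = -86561 / 185 + sqrt(115) / 37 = -467.61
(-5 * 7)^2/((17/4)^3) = 78400/4913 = 15.96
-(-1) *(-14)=-14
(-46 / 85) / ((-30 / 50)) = 46 / 51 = 0.90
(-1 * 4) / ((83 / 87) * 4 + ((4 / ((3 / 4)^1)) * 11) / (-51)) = -4437 / 2957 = -1.50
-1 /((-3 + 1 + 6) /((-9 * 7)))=63 /4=15.75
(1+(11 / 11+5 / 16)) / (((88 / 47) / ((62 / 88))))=0.87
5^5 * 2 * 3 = 18750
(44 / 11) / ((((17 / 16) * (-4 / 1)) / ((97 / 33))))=-1552 / 561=-2.77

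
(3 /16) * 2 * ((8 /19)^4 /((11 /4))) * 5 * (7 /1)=215040 /1433531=0.15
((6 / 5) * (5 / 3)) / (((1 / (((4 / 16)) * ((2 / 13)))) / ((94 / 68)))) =47 / 442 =0.11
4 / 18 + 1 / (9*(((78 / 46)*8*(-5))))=3097 / 14040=0.22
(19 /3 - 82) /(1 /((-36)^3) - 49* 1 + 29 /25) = 88257600 /55800601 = 1.58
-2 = -2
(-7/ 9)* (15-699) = 532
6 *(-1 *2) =-12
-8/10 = -4/5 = -0.80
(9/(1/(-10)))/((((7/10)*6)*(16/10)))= -13.39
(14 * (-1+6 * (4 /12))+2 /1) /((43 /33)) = 528 /43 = 12.28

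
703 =703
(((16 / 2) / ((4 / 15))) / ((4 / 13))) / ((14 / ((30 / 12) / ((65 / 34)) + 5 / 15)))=80 / 7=11.43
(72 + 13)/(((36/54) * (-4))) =-255/8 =-31.88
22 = 22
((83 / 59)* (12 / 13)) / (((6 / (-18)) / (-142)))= 553.19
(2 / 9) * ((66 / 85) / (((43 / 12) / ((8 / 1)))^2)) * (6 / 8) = 101376 / 157165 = 0.65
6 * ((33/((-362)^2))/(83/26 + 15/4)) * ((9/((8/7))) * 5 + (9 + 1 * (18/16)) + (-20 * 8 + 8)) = -263835/11826721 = -0.02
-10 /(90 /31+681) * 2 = -620 /21201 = -0.03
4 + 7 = 11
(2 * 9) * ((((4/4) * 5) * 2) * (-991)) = -178380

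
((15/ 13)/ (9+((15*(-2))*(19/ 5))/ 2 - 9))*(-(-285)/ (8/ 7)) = -525/ 104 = -5.05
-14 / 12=-7 / 6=-1.17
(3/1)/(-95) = -0.03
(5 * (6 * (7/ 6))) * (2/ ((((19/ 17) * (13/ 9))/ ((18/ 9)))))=21420/ 247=86.72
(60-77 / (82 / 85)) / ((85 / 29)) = -6.76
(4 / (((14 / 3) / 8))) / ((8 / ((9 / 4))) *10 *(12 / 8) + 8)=0.11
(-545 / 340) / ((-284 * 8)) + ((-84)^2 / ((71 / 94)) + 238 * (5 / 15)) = 4366557767 / 463488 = 9421.08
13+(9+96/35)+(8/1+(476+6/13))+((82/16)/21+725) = 13480177/10920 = 1234.45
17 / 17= 1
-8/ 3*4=-32/ 3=-10.67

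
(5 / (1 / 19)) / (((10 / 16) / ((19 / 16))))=361 / 2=180.50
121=121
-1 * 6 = -6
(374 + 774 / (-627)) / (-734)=-38954 / 76703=-0.51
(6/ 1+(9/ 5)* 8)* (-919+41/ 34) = -18723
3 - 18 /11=15 /11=1.36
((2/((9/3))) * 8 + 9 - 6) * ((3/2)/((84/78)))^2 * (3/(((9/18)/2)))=38025/196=194.01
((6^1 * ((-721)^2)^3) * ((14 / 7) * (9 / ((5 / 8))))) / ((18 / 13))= 87658932587828360304 / 5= 17531786517565672060.80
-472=-472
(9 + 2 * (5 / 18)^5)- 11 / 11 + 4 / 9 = 7981301 / 944784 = 8.45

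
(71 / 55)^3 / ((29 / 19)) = 6800309 / 4824875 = 1.41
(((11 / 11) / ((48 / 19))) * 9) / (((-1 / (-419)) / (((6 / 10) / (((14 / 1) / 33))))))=2364417 / 1120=2111.09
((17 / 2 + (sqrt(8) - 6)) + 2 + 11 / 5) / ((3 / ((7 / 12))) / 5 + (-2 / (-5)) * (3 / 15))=8.60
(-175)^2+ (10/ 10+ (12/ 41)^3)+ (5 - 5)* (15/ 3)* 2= 2110776274/ 68921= 30626.03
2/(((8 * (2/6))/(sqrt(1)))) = 3/4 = 0.75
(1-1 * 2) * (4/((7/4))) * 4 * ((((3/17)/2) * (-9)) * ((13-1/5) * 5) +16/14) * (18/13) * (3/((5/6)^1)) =122591232/54145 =2264.13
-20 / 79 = -0.25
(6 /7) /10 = 0.09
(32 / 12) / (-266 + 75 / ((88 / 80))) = -11 / 816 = -0.01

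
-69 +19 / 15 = -1016 / 15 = -67.73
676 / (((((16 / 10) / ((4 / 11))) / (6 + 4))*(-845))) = -20 / 11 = -1.82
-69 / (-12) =5.75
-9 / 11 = -0.82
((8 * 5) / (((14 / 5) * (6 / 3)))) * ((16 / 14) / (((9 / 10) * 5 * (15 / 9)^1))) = 160 / 147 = 1.09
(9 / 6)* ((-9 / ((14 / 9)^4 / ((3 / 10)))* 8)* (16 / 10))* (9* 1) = -4782969 / 60025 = -79.68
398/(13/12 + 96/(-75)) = -119400/59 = -2023.73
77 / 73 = 1.05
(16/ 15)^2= 256/ 225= 1.14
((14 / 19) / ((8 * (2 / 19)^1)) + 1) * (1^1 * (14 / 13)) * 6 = 315 / 26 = 12.12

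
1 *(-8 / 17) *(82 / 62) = -328 / 527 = -0.62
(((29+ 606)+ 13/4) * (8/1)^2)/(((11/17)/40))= 27776640/11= 2525149.09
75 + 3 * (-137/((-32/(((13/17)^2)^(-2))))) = 112.56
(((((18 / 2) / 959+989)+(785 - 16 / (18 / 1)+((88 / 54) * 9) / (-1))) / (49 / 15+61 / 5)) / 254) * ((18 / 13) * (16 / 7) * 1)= 455316450 / 321411727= 1.42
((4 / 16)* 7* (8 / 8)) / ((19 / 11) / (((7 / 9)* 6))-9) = -539 / 2658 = -0.20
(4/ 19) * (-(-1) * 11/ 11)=4/ 19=0.21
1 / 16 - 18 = -287 / 16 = -17.94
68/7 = 9.71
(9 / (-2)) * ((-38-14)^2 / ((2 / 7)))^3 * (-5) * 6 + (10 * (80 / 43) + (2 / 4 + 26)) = 9841389365287719 / 86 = 114434760061485.10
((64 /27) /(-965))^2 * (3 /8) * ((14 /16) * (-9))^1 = -448 /25143075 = -0.00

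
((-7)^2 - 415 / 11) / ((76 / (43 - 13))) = 930 / 209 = 4.45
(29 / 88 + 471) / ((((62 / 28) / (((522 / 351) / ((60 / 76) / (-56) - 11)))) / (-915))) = 1366201778060 / 51950327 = 26298.23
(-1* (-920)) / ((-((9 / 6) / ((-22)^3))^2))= -417238046720 / 9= -46359782968.89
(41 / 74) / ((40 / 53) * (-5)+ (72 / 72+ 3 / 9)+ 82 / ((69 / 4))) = 49979 / 208680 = 0.24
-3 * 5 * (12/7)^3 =-25920/343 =-75.57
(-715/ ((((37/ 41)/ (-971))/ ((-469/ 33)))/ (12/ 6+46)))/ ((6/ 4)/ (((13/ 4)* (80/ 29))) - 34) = 10097470947200/ 650941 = 15512113.92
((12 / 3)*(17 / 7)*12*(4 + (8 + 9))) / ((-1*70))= -1224 / 35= -34.97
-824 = -824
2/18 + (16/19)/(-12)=7/171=0.04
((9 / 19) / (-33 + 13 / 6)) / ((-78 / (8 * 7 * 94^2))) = 4453344 / 45695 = 97.46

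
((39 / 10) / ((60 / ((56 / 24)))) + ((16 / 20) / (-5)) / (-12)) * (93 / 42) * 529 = 541167 / 2800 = 193.27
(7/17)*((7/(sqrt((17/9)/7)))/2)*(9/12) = 441*sqrt(119)/2312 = 2.08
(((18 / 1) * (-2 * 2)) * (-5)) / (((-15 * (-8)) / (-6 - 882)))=-2664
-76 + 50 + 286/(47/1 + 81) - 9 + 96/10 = -7413/320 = -23.17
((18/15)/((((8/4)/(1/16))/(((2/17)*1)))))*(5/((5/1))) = 3/680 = 0.00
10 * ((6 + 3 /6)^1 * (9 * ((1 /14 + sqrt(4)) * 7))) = 16965 /2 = 8482.50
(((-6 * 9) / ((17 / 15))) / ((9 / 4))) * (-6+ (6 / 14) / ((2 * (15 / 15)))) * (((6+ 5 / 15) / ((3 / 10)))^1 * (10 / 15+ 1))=513000 / 119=4310.92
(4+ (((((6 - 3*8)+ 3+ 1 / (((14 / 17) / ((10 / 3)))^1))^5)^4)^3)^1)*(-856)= -4326571904112429793671775491865454420012396531376496189305518785133831858131198611203913814769521476666662717700740073588294636355661435782544224 / 21535635105883218754891329969266799496690029999328487171024618760617891774469201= -200902916623548937578337000000000000000000000000000000000000000000.00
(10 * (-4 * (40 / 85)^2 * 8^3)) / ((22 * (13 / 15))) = -9830400 / 41327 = -237.87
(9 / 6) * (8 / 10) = 6 / 5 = 1.20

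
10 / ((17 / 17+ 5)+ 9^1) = 2 / 3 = 0.67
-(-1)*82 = 82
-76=-76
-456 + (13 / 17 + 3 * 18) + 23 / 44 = -299733 / 748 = -400.71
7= 7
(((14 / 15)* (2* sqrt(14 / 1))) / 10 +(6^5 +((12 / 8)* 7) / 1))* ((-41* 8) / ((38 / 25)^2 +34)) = -798116250 / 11347 - 8200* sqrt(14) / 4863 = -70343.51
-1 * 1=-1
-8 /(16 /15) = -7.50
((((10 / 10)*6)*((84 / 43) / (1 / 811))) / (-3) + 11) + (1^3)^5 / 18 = -2443907 / 774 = -3157.50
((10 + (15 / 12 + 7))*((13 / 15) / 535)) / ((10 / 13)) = 12337 / 321000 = 0.04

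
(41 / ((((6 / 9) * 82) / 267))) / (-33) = -267 / 44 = -6.07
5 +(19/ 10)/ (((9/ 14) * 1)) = 358/ 45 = 7.96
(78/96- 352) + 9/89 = -499947/1424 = -351.09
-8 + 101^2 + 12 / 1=10205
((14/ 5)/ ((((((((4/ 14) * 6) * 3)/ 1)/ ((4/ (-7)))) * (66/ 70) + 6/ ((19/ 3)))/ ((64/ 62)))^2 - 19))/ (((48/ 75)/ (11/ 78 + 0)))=10896424000/ 606300349551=0.02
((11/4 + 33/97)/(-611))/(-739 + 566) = 1199/41012764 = 0.00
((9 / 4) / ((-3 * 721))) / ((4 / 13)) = -39 / 11536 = -0.00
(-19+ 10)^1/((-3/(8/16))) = 3/2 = 1.50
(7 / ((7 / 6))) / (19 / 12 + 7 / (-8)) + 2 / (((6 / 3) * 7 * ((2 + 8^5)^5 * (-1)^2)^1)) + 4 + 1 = 13.47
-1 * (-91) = 91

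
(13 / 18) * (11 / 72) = 143 / 1296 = 0.11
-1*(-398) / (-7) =-56.86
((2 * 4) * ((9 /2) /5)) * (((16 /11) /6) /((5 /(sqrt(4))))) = 192 /275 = 0.70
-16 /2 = -8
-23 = -23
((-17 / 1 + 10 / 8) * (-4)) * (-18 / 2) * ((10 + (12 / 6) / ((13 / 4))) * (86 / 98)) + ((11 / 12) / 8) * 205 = -45937579 / 8736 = -5258.42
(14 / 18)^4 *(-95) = -228095 / 6561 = -34.77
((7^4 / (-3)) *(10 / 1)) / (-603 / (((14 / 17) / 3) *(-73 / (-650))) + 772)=12269110 / 28800699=0.43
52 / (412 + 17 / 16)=832 / 6609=0.13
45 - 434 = -389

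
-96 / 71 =-1.35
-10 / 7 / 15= -2 / 21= -0.10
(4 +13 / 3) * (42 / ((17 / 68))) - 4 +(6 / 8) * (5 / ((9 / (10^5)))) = 129188 / 3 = 43062.67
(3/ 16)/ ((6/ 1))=1/ 32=0.03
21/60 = 7/20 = 0.35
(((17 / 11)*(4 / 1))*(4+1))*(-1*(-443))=150620 / 11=13692.73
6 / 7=0.86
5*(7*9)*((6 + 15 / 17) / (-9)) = -240.88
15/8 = 1.88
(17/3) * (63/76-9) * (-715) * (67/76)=168577695/5776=29185.89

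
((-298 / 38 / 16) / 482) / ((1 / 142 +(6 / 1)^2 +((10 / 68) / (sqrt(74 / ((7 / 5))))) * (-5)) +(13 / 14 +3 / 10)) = -732701588187345 / 26829760645545588392 - 78209224625 * sqrt(2590) / 53659521291091176784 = -0.00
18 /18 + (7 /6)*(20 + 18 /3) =94 /3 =31.33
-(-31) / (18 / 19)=32.72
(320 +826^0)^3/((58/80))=1323046440/29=45622291.03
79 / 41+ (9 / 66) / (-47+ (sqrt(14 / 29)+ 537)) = 288172469 / 149536266 - sqrt(406) / 51061164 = 1.93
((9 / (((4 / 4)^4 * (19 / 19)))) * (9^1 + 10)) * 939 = 160569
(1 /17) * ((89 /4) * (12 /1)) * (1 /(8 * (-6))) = -89 /272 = -0.33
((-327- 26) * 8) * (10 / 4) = -7060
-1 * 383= -383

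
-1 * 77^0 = -1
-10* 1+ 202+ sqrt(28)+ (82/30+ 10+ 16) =2* sqrt(7)+ 3311/15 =226.02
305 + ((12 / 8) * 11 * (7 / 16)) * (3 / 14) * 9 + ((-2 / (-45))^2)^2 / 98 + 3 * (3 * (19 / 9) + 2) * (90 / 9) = 7316084987387 / 12859560000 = 568.92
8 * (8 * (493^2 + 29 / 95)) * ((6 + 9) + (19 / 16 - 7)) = 13576734192 / 95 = 142912991.49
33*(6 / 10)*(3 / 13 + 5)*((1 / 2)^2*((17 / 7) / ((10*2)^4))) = 28611 / 72800000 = 0.00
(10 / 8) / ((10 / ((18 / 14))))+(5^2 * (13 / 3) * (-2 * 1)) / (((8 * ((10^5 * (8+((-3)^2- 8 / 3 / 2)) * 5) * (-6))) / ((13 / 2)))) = 0.16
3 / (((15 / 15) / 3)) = 9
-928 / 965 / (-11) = 928 / 10615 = 0.09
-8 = -8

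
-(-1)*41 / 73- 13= -908 / 73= -12.44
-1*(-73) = 73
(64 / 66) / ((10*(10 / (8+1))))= 24 / 275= 0.09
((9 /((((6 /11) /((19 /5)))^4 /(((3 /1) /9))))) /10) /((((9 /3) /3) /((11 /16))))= 20988327371 /43200000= 485.84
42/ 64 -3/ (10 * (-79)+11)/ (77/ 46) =1264059/ 1919456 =0.66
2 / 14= 1 / 7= 0.14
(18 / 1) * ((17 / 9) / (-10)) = -17 / 5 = -3.40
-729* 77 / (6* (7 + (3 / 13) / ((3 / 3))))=-243243 / 188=-1293.85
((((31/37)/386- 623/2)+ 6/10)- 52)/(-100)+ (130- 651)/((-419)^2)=2272930521287/626840550500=3.63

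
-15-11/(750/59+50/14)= -105418/6725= -15.68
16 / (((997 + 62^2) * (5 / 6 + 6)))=96 / 198481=0.00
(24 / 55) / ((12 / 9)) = 18 / 55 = 0.33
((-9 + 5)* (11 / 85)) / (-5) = 44 / 425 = 0.10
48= 48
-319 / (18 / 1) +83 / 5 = -101 / 90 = -1.12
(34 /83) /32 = 17 /1328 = 0.01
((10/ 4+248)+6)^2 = 263169/ 4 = 65792.25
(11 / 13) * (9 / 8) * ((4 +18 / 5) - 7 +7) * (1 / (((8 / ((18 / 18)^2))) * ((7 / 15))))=5643 / 2912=1.94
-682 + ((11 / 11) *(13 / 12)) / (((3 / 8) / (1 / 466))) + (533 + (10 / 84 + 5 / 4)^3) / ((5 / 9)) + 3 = 65603266793 / 230166720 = 285.02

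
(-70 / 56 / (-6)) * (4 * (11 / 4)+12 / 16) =235 / 96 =2.45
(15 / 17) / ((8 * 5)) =3 / 136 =0.02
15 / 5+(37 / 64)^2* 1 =13657 / 4096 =3.33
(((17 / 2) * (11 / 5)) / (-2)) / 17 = -11 / 20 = -0.55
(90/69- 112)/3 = -2546/69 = -36.90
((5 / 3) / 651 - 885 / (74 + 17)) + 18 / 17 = -3739448 / 431613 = -8.66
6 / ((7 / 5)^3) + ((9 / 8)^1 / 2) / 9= 12343 / 5488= 2.25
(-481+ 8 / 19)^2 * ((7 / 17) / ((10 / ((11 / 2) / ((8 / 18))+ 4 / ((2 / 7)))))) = 123145112797 / 490960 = 250825.14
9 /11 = 0.82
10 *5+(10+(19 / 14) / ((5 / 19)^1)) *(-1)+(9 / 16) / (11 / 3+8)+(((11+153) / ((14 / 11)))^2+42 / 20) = 13046665 / 784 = 16641.15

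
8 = 8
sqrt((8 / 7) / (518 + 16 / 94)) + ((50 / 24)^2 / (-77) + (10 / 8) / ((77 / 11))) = 2 * sqrt(445137) / 28413 + 1355 / 11088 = 0.17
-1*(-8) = 8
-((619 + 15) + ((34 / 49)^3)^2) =-8776920889850 / 13841287201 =-634.11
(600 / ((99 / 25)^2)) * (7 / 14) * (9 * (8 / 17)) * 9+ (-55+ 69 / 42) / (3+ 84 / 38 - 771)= 101859731667 / 139670300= 729.29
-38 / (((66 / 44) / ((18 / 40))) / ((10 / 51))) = -38 / 17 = -2.24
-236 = -236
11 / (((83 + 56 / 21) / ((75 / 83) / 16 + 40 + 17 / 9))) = 5514641 / 1023888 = 5.39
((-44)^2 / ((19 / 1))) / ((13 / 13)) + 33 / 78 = 50545 / 494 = 102.32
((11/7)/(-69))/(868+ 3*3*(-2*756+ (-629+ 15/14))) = 22/17766051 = 0.00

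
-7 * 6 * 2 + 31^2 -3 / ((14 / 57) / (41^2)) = -275173 / 14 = -19655.21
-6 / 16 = -3 / 8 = -0.38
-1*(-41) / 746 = 41 / 746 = 0.05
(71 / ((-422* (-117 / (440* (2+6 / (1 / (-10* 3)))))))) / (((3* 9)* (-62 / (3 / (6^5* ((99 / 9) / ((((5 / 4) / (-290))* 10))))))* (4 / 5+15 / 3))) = -789875 / 45042736553568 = -0.00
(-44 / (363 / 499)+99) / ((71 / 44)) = 23.87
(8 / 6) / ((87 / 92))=368 / 261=1.41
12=12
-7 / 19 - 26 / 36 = -373 / 342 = -1.09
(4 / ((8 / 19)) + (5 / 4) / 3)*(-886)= -52717 / 6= -8786.17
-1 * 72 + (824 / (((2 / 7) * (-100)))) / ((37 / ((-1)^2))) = -72.78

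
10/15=2/3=0.67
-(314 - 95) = -219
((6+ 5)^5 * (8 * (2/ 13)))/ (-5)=-2576816/ 65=-39643.32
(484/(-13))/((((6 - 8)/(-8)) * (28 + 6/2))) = -1936/403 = -4.80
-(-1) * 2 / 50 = 1 / 25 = 0.04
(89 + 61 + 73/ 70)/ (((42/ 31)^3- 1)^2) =9383576419213/ 137355694630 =68.32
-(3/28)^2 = -9/784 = -0.01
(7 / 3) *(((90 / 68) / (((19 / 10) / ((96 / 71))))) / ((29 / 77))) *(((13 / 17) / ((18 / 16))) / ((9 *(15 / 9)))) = 8968960 / 33917907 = 0.26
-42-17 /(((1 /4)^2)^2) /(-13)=3806 /13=292.77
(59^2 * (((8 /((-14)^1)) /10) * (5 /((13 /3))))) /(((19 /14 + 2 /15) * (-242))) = 313290 /492349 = 0.64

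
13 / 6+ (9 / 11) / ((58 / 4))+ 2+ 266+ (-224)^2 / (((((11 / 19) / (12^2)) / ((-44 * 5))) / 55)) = -289032545377193 / 1914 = -151009689329.78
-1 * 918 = -918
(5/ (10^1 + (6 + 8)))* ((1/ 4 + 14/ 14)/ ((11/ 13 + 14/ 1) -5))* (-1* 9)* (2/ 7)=-0.07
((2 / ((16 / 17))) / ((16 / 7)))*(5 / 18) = 595 / 2304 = 0.26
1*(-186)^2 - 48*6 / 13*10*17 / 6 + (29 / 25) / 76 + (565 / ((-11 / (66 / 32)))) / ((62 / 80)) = 25904878637 / 765700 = 33831.63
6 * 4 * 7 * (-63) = -10584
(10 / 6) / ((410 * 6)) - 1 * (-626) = 923977 / 1476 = 626.00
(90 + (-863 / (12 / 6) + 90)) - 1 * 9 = -521 / 2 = -260.50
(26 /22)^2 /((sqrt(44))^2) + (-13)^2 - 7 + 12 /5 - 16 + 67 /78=154990637 /1038180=149.29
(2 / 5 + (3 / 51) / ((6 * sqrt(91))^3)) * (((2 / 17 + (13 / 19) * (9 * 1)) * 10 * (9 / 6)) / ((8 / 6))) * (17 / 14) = 34.29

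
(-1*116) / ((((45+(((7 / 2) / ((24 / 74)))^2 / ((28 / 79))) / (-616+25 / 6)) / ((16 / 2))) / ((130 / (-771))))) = 4360560640 / 1239092347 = 3.52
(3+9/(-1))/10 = -3/5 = -0.60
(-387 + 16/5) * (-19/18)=36461/90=405.12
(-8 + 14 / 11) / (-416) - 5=-11403 / 2288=-4.98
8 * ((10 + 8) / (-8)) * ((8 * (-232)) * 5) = 167040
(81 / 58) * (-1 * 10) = -405 / 29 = -13.97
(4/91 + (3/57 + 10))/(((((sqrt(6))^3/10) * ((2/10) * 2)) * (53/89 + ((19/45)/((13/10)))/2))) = 38841825 * sqrt(6)/4198544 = 22.66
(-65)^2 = 4225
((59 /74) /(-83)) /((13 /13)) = -59 /6142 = -0.01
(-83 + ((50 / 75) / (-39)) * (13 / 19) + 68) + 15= -2 / 171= -0.01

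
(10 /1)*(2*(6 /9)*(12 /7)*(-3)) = -68.57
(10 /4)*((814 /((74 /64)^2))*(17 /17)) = 56320 /37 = 1522.16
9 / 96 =3 / 32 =0.09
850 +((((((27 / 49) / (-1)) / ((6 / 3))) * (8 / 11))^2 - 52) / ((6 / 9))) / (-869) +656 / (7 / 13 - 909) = 1266230859510024 / 1490792532845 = 849.37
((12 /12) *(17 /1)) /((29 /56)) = 32.83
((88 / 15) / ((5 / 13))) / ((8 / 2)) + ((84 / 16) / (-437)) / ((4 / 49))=1922537 / 524400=3.67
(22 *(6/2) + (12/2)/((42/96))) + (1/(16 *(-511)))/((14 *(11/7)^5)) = 209928043487/2633505952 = 79.71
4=4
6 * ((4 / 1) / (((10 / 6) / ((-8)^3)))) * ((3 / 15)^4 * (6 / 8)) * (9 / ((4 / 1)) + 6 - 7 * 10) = 1707264 / 3125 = 546.32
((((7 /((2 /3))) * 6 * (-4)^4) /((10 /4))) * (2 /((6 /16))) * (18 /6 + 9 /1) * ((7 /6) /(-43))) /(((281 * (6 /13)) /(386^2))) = -777506422784 /60415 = -12869426.84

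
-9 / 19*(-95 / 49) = 45 / 49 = 0.92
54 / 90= 3 / 5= 0.60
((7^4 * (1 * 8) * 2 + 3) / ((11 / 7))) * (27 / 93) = 2420397 / 341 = 7097.94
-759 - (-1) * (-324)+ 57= -1026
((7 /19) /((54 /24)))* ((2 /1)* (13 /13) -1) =28 /171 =0.16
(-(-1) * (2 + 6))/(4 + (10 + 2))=1/2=0.50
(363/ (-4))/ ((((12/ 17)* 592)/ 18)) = -18513/ 4736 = -3.91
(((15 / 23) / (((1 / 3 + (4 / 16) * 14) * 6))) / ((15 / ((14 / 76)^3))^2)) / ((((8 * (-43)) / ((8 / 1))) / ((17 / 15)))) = -2000033 / 15410198233540800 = -0.00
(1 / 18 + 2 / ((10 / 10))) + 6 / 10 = 239 / 90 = 2.66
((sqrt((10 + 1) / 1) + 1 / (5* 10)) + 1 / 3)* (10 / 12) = 53 / 180 + 5* sqrt(11) / 6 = 3.06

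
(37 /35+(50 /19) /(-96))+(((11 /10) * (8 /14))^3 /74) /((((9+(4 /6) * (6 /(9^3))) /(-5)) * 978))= 318842224969283 /309637124706000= 1.03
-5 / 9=-0.56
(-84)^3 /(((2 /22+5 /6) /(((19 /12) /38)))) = -1629936 /61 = -26720.26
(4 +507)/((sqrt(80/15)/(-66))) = -16863 * sqrt(3)/2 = -14603.79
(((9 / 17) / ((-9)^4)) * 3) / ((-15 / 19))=-19 / 61965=-0.00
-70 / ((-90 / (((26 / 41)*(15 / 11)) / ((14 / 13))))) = 845 / 1353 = 0.62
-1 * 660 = -660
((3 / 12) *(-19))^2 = 361 / 16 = 22.56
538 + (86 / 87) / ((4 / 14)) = 47107 / 87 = 541.46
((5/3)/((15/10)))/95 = 2/171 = 0.01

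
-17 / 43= -0.40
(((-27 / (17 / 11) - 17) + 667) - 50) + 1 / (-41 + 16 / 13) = 5119630 / 8789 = 582.50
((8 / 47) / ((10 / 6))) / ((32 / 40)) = 0.13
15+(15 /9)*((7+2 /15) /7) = 1052 /63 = 16.70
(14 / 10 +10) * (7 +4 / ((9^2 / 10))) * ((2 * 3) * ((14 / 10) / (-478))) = -80731 / 53775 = -1.50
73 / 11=6.64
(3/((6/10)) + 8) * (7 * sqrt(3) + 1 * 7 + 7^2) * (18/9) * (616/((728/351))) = 54054 * sqrt(3) + 432432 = 526056.27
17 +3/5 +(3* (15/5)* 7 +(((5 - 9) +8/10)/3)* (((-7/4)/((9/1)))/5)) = 54433/675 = 80.64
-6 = -6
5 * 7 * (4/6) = 70/3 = 23.33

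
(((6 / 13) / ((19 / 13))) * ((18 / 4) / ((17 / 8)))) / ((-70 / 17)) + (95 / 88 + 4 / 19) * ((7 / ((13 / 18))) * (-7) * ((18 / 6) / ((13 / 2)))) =-100281429 / 2472470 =-40.56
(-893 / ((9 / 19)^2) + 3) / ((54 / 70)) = -5155.26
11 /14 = 0.79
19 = 19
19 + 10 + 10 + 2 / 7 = 39.29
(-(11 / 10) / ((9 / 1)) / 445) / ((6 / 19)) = -209 / 240300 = -0.00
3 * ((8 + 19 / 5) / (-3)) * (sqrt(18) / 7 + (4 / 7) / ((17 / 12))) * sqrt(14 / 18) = -59 * sqrt(14) / 35-944 * sqrt(7) / 595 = -10.50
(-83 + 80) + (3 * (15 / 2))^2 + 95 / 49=99017 / 196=505.19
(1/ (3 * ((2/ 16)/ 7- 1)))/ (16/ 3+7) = -56/ 2035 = -0.03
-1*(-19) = 19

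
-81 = -81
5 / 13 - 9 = -112 / 13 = -8.62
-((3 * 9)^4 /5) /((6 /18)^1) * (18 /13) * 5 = -28697814 /13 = -2207524.15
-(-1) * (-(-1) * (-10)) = -10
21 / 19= 1.11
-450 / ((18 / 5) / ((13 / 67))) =-1625 / 67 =-24.25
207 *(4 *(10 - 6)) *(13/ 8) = 5382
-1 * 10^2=-100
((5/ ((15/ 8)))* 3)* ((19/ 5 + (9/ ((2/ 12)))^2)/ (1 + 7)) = 14599/ 5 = 2919.80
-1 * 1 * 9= -9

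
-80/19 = -4.21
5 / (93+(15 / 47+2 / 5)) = 1175 / 22024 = 0.05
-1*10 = -10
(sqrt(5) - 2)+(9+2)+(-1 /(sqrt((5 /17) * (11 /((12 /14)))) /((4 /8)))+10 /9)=-sqrt(39270) /770+sqrt(5)+91 /9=12.09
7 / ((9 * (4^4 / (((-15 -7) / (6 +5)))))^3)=-7 / 1528823808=-0.00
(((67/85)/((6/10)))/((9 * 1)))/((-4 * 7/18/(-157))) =10519/714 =14.73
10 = 10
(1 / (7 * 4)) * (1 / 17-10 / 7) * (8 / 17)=-326 / 14161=-0.02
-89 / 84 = -1.06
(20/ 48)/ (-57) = -5/ 684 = -0.01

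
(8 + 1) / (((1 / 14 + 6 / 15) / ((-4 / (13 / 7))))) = -5880 / 143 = -41.12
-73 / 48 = -1.52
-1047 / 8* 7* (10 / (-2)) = 36645 / 8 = 4580.62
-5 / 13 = -0.38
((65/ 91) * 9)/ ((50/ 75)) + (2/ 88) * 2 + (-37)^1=-2103/ 77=-27.31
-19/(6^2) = -19/36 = -0.53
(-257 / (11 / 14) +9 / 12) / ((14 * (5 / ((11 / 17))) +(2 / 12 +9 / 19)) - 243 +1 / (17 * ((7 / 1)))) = 2.43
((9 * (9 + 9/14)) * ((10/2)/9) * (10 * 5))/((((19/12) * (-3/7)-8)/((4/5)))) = -2000/9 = -222.22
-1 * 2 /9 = -0.22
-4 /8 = -0.50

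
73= 73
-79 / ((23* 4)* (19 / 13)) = -1027 / 1748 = -0.59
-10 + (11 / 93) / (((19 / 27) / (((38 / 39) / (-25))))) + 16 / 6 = -221848 / 30225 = -7.34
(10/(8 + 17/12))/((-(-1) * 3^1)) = 40/113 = 0.35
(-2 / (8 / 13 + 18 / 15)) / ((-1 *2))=65 / 118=0.55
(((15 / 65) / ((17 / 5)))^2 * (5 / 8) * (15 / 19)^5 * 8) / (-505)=-170859375 / 12214450277159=-0.00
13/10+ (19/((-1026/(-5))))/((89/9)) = 1748/1335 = 1.31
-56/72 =-7/9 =-0.78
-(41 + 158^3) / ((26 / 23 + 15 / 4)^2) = -33385003792 / 201601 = -165599.40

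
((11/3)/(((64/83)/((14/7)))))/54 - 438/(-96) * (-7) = -164651/5184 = -31.76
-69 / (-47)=69 / 47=1.47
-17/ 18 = -0.94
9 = 9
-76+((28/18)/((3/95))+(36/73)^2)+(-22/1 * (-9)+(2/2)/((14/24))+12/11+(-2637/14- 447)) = -10215926327/22157982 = -461.05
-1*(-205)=205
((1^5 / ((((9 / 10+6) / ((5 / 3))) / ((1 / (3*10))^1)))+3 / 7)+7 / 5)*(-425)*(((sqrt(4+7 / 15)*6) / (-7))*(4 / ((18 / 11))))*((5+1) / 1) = 59718824*sqrt(1005) / 91287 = 20738.88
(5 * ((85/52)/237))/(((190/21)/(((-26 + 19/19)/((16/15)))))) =-0.09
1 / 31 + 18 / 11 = 569 / 341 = 1.67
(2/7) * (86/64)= 0.38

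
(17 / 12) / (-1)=-17 / 12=-1.42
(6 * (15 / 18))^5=3125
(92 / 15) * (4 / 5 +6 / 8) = 713 / 75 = 9.51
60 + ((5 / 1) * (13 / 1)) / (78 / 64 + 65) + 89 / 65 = 660607 / 10595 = 62.35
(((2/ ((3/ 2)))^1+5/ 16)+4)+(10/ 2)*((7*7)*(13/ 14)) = 11191/ 48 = 233.15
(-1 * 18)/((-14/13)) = 16.71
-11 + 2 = -9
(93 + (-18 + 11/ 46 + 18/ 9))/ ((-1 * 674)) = -3553/ 31004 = -0.11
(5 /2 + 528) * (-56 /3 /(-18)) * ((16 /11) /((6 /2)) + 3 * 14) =20825308 /891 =23372.96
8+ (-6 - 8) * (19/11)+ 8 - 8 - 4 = -222/11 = -20.18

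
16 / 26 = 8 / 13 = 0.62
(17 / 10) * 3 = 51 / 10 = 5.10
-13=-13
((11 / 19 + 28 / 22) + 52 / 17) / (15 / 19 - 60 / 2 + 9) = -17447 / 71808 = -0.24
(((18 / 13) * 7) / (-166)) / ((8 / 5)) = -315 / 8632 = -0.04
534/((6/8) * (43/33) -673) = -23496/29569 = -0.79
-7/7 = -1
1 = 1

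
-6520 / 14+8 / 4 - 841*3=-20907 / 7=-2986.71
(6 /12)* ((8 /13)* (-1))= -4 /13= -0.31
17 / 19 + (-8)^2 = 64.89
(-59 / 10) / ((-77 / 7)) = 59 / 110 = 0.54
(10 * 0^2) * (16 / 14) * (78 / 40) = 0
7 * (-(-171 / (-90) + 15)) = -1183 / 10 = -118.30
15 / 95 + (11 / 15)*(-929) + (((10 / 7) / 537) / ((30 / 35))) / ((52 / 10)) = -2710245217 / 3979170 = -681.11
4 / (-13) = -4 / 13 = -0.31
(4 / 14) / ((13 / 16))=32 / 91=0.35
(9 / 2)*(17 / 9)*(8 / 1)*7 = 476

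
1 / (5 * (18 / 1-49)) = -1 / 155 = -0.01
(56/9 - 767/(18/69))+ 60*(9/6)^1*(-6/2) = -57671/18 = -3203.94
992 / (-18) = -496 / 9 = -55.11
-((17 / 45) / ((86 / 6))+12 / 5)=-313 / 129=-2.43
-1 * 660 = -660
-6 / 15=-2 / 5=-0.40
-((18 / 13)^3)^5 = -6746640616477458432 / 51185893014090757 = -131.81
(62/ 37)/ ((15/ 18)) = 372/ 185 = 2.01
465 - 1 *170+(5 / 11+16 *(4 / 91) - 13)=283441 / 1001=283.16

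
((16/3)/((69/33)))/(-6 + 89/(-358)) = -63008/154353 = -0.41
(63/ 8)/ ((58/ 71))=4473/ 464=9.64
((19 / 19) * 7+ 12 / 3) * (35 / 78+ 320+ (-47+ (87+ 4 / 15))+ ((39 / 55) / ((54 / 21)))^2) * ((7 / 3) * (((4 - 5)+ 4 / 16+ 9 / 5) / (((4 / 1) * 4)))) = 25027848727 / 41184000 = 607.71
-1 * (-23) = 23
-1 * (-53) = 53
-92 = -92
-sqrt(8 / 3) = -2 * sqrt(6) / 3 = -1.63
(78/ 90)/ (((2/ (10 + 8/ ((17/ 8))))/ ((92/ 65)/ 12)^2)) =529/ 6375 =0.08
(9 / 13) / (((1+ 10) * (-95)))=-9 / 13585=-0.00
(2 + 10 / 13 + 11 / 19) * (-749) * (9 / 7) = -796401 / 247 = -3224.30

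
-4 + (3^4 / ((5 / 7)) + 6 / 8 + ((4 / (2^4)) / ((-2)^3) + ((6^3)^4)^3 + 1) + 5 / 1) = 1650307967758485687387511867539 / 160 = 10314424798490535546171950000.00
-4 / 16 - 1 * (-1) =0.75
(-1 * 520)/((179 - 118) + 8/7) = -728/87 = -8.37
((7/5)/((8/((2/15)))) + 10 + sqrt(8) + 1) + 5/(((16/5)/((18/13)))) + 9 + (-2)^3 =2 * sqrt(2) + 110657/7800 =17.02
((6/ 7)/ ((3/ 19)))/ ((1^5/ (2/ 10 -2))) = -342/ 35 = -9.77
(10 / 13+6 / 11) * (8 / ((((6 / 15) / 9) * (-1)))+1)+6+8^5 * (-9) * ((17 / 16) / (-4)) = 11169254 / 143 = 78106.67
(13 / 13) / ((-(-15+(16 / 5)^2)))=25 / 119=0.21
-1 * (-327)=327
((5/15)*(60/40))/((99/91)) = 91/198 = 0.46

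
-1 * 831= -831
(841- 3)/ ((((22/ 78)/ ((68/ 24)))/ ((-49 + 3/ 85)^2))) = 94354263068/ 4675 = 20182730.07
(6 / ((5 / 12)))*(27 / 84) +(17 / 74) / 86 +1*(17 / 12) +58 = 21399047 / 334110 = 64.05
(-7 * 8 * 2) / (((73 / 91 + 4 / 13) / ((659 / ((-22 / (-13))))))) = -43657432 / 1111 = -39295.62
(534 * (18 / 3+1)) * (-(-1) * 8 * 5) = 149520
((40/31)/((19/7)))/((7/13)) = 520/589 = 0.88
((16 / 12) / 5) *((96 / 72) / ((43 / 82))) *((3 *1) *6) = 2624 / 215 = 12.20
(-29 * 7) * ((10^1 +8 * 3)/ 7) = -986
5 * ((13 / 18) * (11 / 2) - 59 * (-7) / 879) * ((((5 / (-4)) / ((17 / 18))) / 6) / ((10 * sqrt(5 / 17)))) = -46855 * sqrt(85) / 478176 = -0.90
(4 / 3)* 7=28 / 3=9.33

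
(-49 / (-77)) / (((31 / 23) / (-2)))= -322 / 341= -0.94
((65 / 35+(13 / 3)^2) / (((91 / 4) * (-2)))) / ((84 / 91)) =-650 / 1323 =-0.49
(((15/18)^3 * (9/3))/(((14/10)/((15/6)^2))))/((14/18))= 9.96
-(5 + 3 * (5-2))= -14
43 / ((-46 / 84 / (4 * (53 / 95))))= -382872 / 2185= -175.23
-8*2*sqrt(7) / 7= -16*sqrt(7) / 7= -6.05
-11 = -11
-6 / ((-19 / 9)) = 54 / 19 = 2.84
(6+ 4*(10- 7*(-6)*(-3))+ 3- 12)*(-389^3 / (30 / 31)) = 852172231513 / 30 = 28405741050.43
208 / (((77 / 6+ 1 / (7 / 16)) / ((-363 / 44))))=-72072 / 635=-113.50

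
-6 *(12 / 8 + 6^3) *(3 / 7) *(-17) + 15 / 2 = 133215 / 14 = 9515.36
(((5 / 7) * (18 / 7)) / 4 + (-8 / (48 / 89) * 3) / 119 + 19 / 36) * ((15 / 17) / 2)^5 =1551065625 / 151390832768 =0.01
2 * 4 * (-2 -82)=-672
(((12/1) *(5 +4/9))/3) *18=392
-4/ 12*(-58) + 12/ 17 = 1022/ 51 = 20.04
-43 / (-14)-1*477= -6635 / 14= -473.93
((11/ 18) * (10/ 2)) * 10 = 275/ 9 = 30.56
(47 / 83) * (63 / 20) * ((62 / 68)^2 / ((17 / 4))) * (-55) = -31300731 / 1631116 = -19.19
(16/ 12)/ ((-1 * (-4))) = 1/ 3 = 0.33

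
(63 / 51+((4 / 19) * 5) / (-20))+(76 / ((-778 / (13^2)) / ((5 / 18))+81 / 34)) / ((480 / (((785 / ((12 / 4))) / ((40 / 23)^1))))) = -18815178155 / 37925047584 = -0.50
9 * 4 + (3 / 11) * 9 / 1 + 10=533 / 11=48.45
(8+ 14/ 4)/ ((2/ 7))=161/ 4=40.25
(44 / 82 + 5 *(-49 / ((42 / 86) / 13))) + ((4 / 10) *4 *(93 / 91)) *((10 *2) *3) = -71892865 / 11193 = -6423.02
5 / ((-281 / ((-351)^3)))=216217755 / 281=769458.20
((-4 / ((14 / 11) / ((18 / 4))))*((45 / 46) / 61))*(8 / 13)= -17820 / 127673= -0.14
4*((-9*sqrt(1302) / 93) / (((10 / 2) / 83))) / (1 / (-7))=6972*sqrt(1302) / 155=1623.05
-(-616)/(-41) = -616/41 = -15.02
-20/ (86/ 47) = -10.93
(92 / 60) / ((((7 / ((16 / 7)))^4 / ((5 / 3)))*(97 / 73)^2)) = 8032550912 / 488169113481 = 0.02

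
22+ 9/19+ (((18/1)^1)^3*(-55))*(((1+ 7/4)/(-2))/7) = 8382844/133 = 63028.90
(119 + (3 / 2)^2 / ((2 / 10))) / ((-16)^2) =521 / 1024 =0.51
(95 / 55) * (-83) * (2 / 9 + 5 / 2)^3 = -185532473 / 64152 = -2892.08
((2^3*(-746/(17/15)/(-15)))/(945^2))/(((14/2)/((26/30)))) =77584/1594049625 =0.00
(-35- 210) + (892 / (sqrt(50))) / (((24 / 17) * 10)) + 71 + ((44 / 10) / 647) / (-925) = -165.06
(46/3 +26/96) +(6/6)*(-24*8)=-8467/48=-176.40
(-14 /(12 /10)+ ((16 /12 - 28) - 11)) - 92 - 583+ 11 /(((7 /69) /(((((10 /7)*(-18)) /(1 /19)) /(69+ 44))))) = -19819241 /16611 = -1193.14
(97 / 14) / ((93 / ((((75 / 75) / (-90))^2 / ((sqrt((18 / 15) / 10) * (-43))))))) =-97 * sqrt(3) / 272091960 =-0.00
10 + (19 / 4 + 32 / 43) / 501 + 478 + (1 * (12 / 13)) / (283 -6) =50477819515 / 103435124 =488.01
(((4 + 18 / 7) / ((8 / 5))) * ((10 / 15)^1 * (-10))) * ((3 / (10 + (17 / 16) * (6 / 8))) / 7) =-36800 / 33859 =-1.09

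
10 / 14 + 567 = 3974 / 7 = 567.71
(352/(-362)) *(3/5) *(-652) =344256/905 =380.39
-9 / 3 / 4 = -0.75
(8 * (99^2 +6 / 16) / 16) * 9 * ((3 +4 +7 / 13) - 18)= -11996883 / 26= -461418.58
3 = 3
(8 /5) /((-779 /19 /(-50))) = 80 /41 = 1.95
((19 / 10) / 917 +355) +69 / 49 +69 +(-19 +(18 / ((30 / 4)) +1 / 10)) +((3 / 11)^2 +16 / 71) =112830705259 / 275728145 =409.21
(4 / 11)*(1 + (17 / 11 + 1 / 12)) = 347 / 363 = 0.96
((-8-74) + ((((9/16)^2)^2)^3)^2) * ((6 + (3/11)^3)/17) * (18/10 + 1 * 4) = -1509685804551443983237543704354512007/8963478166051295833645594821263360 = -168.43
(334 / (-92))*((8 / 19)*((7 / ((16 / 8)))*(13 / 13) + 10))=-9018 / 437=-20.64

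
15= 15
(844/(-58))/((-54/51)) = 3587/261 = 13.74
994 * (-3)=-2982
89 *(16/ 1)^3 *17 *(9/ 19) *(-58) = -3234963456/ 19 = -170261234.53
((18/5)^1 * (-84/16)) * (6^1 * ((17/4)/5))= -9639/100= -96.39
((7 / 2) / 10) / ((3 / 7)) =49 / 60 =0.82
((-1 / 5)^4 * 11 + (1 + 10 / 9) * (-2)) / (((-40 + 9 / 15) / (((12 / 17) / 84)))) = 23651 / 26373375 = 0.00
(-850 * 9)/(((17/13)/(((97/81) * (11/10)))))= -69355/9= -7706.11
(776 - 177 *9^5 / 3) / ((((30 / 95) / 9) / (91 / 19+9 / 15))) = -535006464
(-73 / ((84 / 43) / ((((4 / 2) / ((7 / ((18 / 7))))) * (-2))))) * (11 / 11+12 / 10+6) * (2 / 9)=514796 / 5145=100.06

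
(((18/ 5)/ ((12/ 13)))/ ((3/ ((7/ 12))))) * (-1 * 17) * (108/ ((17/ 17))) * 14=-97461/ 5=-19492.20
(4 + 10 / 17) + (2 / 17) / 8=313 / 68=4.60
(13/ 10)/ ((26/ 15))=3/ 4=0.75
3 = 3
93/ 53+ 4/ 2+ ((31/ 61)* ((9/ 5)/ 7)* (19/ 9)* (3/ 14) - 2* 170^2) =-91558984239/ 1584170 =-57796.19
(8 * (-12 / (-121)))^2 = 9216 / 14641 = 0.63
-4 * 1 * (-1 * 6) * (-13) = -312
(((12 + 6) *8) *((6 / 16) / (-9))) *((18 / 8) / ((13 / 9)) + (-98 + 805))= -110535 / 26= -4251.35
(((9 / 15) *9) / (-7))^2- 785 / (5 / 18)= -3461121 / 1225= -2825.40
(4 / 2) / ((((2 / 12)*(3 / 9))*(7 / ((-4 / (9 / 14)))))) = -32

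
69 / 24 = 2.88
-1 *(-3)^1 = 3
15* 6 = 90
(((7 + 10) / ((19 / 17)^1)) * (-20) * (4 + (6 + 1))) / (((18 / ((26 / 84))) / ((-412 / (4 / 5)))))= 106417025 / 3591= 29634.37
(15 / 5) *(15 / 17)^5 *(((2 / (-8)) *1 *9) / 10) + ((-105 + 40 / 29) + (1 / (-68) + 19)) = -27998394967 / 329406824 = -85.00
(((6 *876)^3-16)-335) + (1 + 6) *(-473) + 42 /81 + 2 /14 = 27442764761831 /189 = 145199813554.66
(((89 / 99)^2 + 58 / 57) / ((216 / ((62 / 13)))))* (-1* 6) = -10539535 / 43575246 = -0.24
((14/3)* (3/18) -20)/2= -9.61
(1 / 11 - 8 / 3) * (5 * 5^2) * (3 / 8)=-10625 / 88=-120.74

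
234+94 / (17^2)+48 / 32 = 136307 / 578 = 235.83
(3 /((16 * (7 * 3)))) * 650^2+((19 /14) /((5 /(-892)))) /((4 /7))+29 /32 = 3751471 /1120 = 3349.53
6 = 6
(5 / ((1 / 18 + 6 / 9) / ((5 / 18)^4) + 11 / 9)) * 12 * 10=3375000 / 689219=4.90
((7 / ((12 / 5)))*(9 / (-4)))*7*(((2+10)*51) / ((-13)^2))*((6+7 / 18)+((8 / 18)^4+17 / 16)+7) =-6335568925 / 2628288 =-2410.53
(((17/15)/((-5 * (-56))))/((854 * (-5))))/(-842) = 17/15100428000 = 0.00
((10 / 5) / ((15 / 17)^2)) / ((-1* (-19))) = 578 / 4275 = 0.14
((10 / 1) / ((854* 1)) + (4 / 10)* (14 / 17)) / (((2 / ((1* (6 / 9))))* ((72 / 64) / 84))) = 132064 / 15555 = 8.49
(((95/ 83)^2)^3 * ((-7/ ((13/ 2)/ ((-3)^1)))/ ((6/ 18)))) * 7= 648351047531250/ 4250224853797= 152.55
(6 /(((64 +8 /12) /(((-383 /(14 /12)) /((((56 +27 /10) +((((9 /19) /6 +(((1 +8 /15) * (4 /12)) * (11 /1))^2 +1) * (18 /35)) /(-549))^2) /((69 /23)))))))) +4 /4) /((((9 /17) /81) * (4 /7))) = -45813538730061351509589 /307368795736246416164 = -149.05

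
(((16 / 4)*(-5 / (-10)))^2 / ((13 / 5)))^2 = 400 / 169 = 2.37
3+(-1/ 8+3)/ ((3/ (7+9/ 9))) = 10.67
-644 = -644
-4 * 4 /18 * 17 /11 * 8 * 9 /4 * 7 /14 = -136 /11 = -12.36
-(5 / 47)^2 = -25 / 2209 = -0.01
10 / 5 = 2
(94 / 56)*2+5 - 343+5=-4615 / 14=-329.64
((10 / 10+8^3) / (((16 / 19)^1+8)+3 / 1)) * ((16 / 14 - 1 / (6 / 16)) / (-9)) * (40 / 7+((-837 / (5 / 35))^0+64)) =127072 / 245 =518.66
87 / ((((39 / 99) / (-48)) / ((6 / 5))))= -826848 / 65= -12720.74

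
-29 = -29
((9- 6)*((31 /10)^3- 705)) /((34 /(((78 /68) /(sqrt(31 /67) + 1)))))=-588107039 /4624000 + 8777717*sqrt(2077) /4624000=-40.67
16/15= 1.07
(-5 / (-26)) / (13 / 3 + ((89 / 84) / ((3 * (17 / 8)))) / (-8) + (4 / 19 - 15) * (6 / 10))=-1017450 / 24131731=-0.04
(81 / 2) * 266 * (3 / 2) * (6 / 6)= 16159.50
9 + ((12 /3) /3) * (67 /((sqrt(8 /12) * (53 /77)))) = 9 + 10318 * sqrt(6) /159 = 167.95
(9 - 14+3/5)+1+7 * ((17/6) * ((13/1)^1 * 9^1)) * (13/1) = 30163.10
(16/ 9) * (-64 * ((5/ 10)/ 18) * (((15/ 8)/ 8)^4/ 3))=-625/ 196608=-0.00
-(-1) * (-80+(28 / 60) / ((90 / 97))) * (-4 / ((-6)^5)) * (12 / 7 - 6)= 107321 / 612360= 0.18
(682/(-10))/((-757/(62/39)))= 21142/147615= 0.14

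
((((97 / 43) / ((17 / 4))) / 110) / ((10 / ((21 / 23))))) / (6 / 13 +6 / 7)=61789 / 184943000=0.00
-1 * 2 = -2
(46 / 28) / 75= 23 / 1050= 0.02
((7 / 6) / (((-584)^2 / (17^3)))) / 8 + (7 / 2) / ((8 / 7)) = 50169623 / 16370688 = 3.06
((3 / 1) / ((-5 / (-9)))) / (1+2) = 9 / 5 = 1.80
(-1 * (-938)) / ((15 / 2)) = 1876 / 15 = 125.07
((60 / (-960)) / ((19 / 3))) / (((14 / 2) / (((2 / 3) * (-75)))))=75 / 1064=0.07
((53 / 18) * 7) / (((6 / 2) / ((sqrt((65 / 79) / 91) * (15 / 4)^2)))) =1325 * sqrt(2765) / 7584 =9.19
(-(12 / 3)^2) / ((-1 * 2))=8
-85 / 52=-1.63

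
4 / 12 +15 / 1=46 / 3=15.33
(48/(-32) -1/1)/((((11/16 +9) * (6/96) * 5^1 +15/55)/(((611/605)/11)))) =-78208/1124453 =-0.07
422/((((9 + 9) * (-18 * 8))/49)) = -10339/1296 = -7.98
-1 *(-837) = 837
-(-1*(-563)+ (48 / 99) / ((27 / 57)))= -167515 / 297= -564.02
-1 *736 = -736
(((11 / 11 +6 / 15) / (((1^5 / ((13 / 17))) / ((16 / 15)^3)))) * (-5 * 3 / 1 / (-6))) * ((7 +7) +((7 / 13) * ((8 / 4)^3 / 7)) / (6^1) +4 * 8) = 25776128 / 172125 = 149.75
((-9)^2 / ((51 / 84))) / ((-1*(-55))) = 2268 / 935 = 2.43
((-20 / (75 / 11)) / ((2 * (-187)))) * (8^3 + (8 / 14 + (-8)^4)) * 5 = 64520 / 357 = 180.73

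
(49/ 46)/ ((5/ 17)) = 833/ 230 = 3.62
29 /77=0.38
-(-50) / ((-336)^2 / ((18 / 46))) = 25 / 144256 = 0.00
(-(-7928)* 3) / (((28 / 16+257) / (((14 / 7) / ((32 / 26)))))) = 51532 / 345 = 149.37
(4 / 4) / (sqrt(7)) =sqrt(7) / 7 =0.38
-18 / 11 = -1.64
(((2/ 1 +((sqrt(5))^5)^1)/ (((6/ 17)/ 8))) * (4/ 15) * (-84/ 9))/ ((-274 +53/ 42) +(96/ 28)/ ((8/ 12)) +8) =213248/ 490635 +533120 * sqrt(5)/ 98127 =12.58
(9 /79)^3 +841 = 414646528 /493039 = 841.00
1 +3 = 4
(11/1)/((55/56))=11.20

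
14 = 14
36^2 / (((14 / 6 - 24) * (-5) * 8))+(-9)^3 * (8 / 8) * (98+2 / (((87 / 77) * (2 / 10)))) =-734137506 / 9425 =-77892.57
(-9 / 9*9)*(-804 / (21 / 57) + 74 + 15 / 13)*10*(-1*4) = -69029640 / 91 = -758567.47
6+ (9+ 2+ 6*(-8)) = -31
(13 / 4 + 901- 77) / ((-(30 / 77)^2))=-6539687 / 1200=-5449.74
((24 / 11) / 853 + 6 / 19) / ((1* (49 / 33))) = 170262 / 794143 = 0.21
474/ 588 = 79/ 98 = 0.81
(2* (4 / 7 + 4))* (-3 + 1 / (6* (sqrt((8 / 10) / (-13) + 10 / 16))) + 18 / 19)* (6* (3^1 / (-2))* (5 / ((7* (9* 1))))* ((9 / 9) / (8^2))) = 195 / 931 - 5* sqrt(38090) / 43071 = 0.19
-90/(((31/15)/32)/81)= -3499200/31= -112877.42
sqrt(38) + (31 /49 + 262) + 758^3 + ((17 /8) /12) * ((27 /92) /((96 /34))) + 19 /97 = 435519781.01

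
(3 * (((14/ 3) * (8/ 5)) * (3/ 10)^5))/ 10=1701/ 312500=0.01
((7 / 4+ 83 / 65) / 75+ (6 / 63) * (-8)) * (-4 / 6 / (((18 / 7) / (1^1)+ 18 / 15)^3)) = 0.01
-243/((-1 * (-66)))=-81/22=-3.68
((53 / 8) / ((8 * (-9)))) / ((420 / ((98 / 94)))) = -371 / 1624320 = -0.00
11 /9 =1.22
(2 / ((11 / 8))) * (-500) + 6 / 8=-726.52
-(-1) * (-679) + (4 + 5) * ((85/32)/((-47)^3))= -2255866909/3322336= -679.00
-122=-122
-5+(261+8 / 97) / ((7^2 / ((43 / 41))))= 0.59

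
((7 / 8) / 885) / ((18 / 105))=49 / 8496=0.01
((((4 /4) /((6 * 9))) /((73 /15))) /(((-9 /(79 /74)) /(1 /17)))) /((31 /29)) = -11455 /461190348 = -0.00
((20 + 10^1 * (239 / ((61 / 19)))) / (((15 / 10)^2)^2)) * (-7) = -5222560 / 4941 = -1056.98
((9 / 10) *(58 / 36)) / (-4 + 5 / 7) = -203 / 460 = -0.44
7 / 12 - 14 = -161 / 12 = -13.42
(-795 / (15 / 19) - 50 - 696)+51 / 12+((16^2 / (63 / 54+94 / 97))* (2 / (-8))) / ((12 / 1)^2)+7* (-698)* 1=-98967035 / 14916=-6634.96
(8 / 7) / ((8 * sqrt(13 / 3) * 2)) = sqrt(39) / 182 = 0.03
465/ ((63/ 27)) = 1395/ 7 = 199.29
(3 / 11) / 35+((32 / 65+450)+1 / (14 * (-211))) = 135929293 / 301730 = 450.50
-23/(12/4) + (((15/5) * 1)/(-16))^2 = -5861/768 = -7.63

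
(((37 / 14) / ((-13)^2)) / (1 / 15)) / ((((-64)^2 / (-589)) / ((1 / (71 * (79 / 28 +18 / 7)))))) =-326895 / 3710666752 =-0.00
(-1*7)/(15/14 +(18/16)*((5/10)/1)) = -784/183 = -4.28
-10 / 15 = -2 / 3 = -0.67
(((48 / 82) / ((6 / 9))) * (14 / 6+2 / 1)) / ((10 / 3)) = 234 / 205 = 1.14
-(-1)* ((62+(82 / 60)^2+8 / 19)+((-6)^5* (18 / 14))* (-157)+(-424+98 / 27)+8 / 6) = 563530744319 / 359100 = 1569286.39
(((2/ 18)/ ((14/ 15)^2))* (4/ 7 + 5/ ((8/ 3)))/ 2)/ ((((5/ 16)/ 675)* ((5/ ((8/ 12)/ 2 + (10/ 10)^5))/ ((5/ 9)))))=17125/ 343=49.93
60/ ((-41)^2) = 60/ 1681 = 0.04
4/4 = 1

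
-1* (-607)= 607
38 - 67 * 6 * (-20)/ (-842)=11978/ 421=28.45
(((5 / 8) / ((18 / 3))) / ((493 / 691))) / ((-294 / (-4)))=3455 / 1739304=0.00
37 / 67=0.55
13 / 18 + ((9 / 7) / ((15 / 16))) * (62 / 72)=1199 / 630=1.90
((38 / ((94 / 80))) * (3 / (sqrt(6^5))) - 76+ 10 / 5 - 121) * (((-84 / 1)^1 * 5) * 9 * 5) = 3685500 - 399000 * sqrt(6) / 47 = 3664705.40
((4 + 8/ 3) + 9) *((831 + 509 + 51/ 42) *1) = 294173/ 14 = 21012.36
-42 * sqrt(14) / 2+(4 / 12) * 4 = 4 / 3 - 21 * sqrt(14) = -77.24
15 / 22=0.68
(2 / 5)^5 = 32 / 3125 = 0.01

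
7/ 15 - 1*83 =-1238/ 15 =-82.53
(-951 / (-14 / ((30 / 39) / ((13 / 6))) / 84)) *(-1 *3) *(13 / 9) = -8778.46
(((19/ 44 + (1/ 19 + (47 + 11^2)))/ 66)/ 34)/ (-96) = -46951/ 60031488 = -0.00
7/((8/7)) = 49/8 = 6.12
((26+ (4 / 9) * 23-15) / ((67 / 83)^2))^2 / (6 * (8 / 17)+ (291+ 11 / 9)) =29432559142817 / 8186957137638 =3.60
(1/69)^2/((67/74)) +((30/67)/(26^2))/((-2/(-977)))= 69822479/215635212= 0.32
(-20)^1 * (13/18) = -130/9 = -14.44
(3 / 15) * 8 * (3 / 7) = 24 / 35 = 0.69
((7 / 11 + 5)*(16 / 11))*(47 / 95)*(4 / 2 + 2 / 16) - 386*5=-1921.38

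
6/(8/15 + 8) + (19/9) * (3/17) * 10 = 14455/3264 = 4.43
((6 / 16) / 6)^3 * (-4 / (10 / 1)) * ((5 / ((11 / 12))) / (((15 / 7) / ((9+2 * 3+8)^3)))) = -85169 / 28160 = -3.02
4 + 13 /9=49 /9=5.44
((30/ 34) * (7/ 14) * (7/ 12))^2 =1225/ 18496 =0.07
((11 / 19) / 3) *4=0.77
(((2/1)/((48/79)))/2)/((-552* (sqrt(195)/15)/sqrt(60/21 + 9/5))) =-79* sqrt(44499)/2411136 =-0.01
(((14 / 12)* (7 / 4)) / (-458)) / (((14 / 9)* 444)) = -7 / 1084544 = -0.00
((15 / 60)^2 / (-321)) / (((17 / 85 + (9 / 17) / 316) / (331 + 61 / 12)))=-27081595 / 83465136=-0.32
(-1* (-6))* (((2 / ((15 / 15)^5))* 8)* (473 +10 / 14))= 318336 / 7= 45476.57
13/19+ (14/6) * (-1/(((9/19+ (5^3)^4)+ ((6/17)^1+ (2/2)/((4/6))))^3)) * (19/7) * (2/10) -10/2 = -4825283493265212784797547891692005806/1118053492341939547696992781622643945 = -4.32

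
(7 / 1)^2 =49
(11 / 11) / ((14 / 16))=8 / 7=1.14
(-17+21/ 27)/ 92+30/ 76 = 859/ 3933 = 0.22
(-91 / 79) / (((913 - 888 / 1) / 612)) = -28.20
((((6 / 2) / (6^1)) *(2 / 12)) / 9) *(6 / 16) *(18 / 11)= 1 / 176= 0.01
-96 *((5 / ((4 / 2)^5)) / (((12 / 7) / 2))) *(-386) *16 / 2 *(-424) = -22912960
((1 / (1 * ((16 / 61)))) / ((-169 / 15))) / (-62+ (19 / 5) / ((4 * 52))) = 1525 / 279331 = 0.01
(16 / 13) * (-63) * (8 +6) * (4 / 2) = -28224 / 13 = -2171.08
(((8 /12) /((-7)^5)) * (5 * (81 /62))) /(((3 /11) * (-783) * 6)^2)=-605 /3833157498156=-0.00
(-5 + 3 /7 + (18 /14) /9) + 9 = 32 /7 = 4.57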